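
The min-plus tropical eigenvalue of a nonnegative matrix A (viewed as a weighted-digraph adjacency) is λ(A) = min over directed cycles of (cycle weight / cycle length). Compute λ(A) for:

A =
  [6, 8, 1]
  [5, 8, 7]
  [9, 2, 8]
λ(A) = 8/3

Enumerate directed cycles and compute their means (weight / length). Sample:
  cycle 0 → 0: weight = 6, length = 1, mean = 6/1 ≈ 6.000
  cycle 1 → 1: weight = 8, length = 1, mean = 8/1 ≈ 8.000
  cycle 2 → 2: weight = 8, length = 1, mean = 8/1 ≈ 8.000
  cycle 0 → 1 → 0: weight = 13, length = 2, mean = 13/2 ≈ 6.500
  cycle 0 → 2 → 0: weight = 10, length = 2, mean = 10/2 ≈ 5.000
  cycle 1 → 0 → 1: weight = 13, length = 2, mean = 13/2 ≈ 6.500
Minimum mean = 2.667, attained e.g. along the cycle 0 → 2 → 1 → 0 with weight 8 and length 3. So λ(A) = 8/3 = 8/3.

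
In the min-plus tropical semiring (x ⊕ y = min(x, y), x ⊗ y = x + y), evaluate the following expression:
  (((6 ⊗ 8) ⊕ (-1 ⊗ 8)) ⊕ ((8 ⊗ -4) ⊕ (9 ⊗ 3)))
(((6 ⊗ 8) ⊕ (-1 ⊗ 8)) ⊕ ((8 ⊗ -4) ⊕ (9 ⊗ 3))) = 4

Expand innermost to outermost. Recall ⊕ takes the minimum of its arguments and ⊗ takes their sum. Working out the expression (((6 ⊗ 8) ⊕ (-1 ⊗ 8)) ⊕ ((8 ⊗ -4) ⊕ (9 ⊗ 3))) gives 4.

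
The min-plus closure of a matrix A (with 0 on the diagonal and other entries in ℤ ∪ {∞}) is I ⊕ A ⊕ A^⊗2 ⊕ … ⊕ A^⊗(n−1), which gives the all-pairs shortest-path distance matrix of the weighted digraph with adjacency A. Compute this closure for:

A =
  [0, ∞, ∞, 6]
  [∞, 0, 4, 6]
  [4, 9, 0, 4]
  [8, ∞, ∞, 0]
Closure =
  [0, ∞, ∞, 6]
  [8, 0, 4, 6]
  [4, 9, 0, 4]
  [8, ∞, ∞, 0]

This is the Floyd-Warshall all-pairs shortest-path computation. For each intermediate vertex k = 0, 1, …, 3, update dist[i][j] ← min(dist[i][j], dist[i][k] + dist[k][j]). The final matrix gives, for each (i, j), the minimum total weight of any directed path from i to j (possibly empty when i = j).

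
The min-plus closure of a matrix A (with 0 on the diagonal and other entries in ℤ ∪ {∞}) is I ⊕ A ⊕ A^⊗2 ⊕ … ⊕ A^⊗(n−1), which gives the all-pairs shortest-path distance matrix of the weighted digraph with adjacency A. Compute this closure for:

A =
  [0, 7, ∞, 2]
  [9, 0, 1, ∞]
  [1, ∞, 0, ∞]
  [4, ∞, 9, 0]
Closure =
  [0, 7, 8, 2]
  [2, 0, 1, 4]
  [1, 8, 0, 3]
  [4, 11, 9, 0]

This is the Floyd-Warshall all-pairs shortest-path computation. For each intermediate vertex k = 0, 1, …, 3, update dist[i][j] ← min(dist[i][j], dist[i][k] + dist[k][j]). The final matrix gives, for each (i, j), the minimum total weight of any directed path from i to j (possibly empty when i = j).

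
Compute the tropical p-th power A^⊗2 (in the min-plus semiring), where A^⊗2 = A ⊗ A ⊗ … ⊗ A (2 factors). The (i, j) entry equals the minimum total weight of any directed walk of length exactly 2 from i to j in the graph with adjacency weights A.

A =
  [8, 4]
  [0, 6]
A^⊗2 =
  [4, 10]
  [6, 4]

Each entry (A^⊗2)_ij equals the minimum over all length-2 walks i = v_0 → v_1 → … → v_2 = j of Σ_t A[v_t][v_{t+1}]. For example, for (i, j) = (0, 1) we minimise over 2 possible intermediate vertex sequences; the minimum is 10, attained along the walk 0 → 1 → 1.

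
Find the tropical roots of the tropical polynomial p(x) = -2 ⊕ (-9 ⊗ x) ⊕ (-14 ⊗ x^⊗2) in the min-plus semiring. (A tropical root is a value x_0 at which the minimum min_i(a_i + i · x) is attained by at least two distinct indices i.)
Roots: {5, 7}

Each tropical root is a break point of the lower envelope of the lines y = a_i + i · x (there are 3 lines, with slopes 0, 1, ..., 2). Only the lines that attain the minimum somewhere contribute to roots; other lines are dominated. Here the surviving (envelope) indices are i = 2, i = 1, i = 0.
Intersections between consecutive envelope lines give the roots: for adjacent envelope indices i < j the intersection is x = (a_i − a_j) / (j − i). Reading off the sorted break points: {5, 7}.
Verification: at each break x_0, at least two indices attain the minimum of min_i(a_i + i · x_0).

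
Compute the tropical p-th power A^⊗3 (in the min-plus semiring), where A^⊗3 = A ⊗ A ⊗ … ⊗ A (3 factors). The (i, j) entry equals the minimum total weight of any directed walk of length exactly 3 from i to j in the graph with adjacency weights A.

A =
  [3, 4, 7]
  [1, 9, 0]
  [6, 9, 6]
A^⊗3 =
  [8, 9, 7]
  [6, 8, 5]
  [11, 13, 10]

Each entry (A^⊗3)_ij equals the minimum over all length-3 walks i = v_0 → v_1 → … → v_3 = j of Σ_t A[v_t][v_{t+1}]. For example, for (i, j) = (0, 2) we minimise over 9 possible intermediate vertex sequences; the minimum is 7, attained along the walk 0 → 0 → 1 → 2.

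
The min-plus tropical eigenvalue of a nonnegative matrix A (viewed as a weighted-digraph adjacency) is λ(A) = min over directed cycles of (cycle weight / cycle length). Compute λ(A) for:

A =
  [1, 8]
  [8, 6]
λ(A) = 1

Enumerate directed cycles and compute their means (weight / length). Sample:
  cycle 0 → 0: weight = 1, length = 1, mean = 1/1 ≈ 1.000
  cycle 1 → 1: weight = 6, length = 1, mean = 6/1 ≈ 6.000
  cycle 0 → 1 → 0: weight = 16, length = 2, mean = 16/2 ≈ 8.000
  cycle 1 → 0 → 1: weight = 16, length = 2, mean = 16/2 ≈ 8.000
Minimum mean = 1.000, attained e.g. along the cycle 0 → 0 with weight 1 and length 1. So λ(A) = 1/1 = 1.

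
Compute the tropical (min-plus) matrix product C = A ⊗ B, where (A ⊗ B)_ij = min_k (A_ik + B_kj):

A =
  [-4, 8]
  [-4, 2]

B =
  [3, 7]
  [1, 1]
A ⊗ B =
  [-1, 3]
  [-1, 3]

Apply the min-plus product entry-by-entry:
  C[0][0] = min over k of (A[0][0] + B[0][0] = -4 + 3 = -1, A[0][1] + B[1][0] = 8 + 1 = 9) = -1 (attained at k = 0)
  C[0][1] = min over k of (A[0][0] + B[0][1] = -4 + 7 = 3, A[0][1] + B[1][1] = 8 + 1 = 9) = 3 (attained at k = 0)
  C[1][0] = min over k of (A[1][0] + B[0][0] = -4 + 3 = -1, A[1][1] + B[1][0] = 2 + 1 = 3) = -1 (attained at k = 0)
  C[1][1] = min over k of (A[1][0] + B[0][1] = -4 + 7 = 3, A[1][1] + B[1][1] = 2 + 1 = 3) = 3 (attained at k = 0)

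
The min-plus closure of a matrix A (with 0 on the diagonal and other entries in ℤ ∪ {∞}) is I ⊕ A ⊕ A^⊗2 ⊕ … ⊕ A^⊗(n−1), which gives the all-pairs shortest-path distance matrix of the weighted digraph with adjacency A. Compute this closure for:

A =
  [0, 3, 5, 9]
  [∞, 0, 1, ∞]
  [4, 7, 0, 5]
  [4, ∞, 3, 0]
Closure =
  [0, 3, 4, 9]
  [5, 0, 1, 6]
  [4, 7, 0, 5]
  [4, 7, 3, 0]

This is the Floyd-Warshall all-pairs shortest-path computation. For each intermediate vertex k = 0, 1, …, 3, update dist[i][j] ← min(dist[i][j], dist[i][k] + dist[k][j]). The final matrix gives, for each (i, j), the minimum total weight of any directed path from i to j (possibly empty when i = j).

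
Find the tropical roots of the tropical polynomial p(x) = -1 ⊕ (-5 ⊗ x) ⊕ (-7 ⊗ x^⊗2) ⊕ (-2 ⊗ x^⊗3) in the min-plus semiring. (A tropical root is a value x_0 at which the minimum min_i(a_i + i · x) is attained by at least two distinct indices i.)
Roots: {-5, 2, 4}

Each tropical root is a break point of the lower envelope of the lines y = a_i + i · x (there are 4 lines, with slopes 0, 1, ..., 3). Only the lines that attain the minimum somewhere contribute to roots; other lines are dominated. Here the surviving (envelope) indices are i = 3, i = 2, i = 1, i = 0.
Intersections between consecutive envelope lines give the roots: for adjacent envelope indices i < j the intersection is x = (a_i − a_j) / (j − i). Reading off the sorted break points: {-5, 2, 4}.
Verification: at each break x_0, at least two indices attain the minimum of min_i(a_i + i · x_0).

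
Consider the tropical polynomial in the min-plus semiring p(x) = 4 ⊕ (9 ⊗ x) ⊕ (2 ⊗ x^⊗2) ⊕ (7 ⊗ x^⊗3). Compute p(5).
p(5) = 4

A tropical monomial a ⊗ x^⊗i evaluates to a + i · x. Evaluating each term at x = 5:
  Term 0 contributes 4 + 0 · 5 = 4
  Term 1 contributes 9 + 1 · 5 = 14
  Term 2 contributes 2 + 2 · 5 = 12
  Term 3 contributes 7 + 3 · 5 = 22
p(5) = ⊕ of these = min[4, 14, 12, 22] = 4.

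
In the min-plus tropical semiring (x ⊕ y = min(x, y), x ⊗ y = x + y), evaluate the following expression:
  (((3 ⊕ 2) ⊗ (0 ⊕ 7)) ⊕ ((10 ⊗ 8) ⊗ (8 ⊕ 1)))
(((3 ⊕ 2) ⊗ (0 ⊕ 7)) ⊕ ((10 ⊗ 8) ⊗ (8 ⊕ 1))) = 2

Expand innermost to outermost. Recall ⊕ takes the minimum of its arguments and ⊗ takes their sum. Working out the expression (((3 ⊕ 2) ⊗ (0 ⊕ 7)) ⊕ ((10 ⊗ 8) ⊗ (8 ⊕ 1))) gives 2.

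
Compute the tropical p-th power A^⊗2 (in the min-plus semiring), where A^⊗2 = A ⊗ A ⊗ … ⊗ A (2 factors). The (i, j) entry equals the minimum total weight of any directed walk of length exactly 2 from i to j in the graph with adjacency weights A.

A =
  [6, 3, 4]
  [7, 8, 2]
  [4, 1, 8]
A^⊗2 =
  [8, 5, 5]
  [6, 3, 10]
  [8, 7, 3]

Each entry (A^⊗2)_ij equals the minimum over all length-2 walks i = v_0 → v_1 → … → v_2 = j of Σ_t A[v_t][v_{t+1}]. For example, for (i, j) = (0, 2) we minimise over 3 possible intermediate vertex sequences; the minimum is 5, attained along the walk 0 → 1 → 2.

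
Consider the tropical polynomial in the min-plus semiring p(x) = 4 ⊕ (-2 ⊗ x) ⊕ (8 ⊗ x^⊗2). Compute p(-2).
p(-2) = -4

A tropical monomial a ⊗ x^⊗i evaluates to a + i · x. Evaluating each term at x = -2:
  Term 0 contributes 4 + 0 · -2 = 4
  Term 1 contributes -2 + 1 · -2 = -4
  Term 2 contributes 8 + 2 · -2 = 4
p(-2) = ⊕ of these = min[4, -4, 4] = -4.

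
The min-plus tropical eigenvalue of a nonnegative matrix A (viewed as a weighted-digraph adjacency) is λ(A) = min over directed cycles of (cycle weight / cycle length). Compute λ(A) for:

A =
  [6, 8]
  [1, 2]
λ(A) = 2

Enumerate directed cycles and compute their means (weight / length). Sample:
  cycle 0 → 0: weight = 6, length = 1, mean = 6/1 ≈ 6.000
  cycle 1 → 1: weight = 2, length = 1, mean = 2/1 ≈ 2.000
  cycle 0 → 1 → 0: weight = 9, length = 2, mean = 9/2 ≈ 4.500
  cycle 1 → 0 → 1: weight = 9, length = 2, mean = 9/2 ≈ 4.500
Minimum mean = 2.000, attained e.g. along the cycle 1 → 1 with weight 2 and length 1. So λ(A) = 2/1 = 2.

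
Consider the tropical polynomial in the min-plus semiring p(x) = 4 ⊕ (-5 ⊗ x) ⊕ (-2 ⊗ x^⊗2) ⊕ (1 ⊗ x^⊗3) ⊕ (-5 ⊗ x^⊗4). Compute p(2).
p(2) = -3

A tropical monomial a ⊗ x^⊗i evaluates to a + i · x. Evaluating each term at x = 2:
  Term 0 contributes 4 + 0 · 2 = 4
  Term 1 contributes -5 + 1 · 2 = -3
  Term 2 contributes -2 + 2 · 2 = 2
  Term 3 contributes 1 + 3 · 2 = 7
  Term 4 contributes -5 + 4 · 2 = 3
p(2) = ⊕ of these = min[4, -3, 2, 7, 3] = -3.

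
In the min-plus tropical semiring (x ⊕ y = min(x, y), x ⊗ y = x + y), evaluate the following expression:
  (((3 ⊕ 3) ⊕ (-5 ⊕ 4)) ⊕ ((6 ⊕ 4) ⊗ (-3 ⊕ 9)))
(((3 ⊕ 3) ⊕ (-5 ⊕ 4)) ⊕ ((6 ⊕ 4) ⊗ (-3 ⊕ 9))) = -5

Expand innermost to outermost. Recall ⊕ takes the minimum of its arguments and ⊗ takes their sum. Working out the expression (((3 ⊕ 3) ⊕ (-5 ⊕ 4)) ⊕ ((6 ⊕ 4) ⊗ (-3 ⊕ 9))) gives -5.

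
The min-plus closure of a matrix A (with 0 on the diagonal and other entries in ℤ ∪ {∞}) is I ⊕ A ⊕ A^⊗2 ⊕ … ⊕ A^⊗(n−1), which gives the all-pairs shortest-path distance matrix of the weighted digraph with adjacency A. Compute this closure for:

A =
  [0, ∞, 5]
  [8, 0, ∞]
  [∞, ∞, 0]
Closure =
  [0, ∞, 5]
  [8, 0, 13]
  [∞, ∞, 0]

This is the Floyd-Warshall all-pairs shortest-path computation. For each intermediate vertex k = 0, 1, …, 2, update dist[i][j] ← min(dist[i][j], dist[i][k] + dist[k][j]). The final matrix gives, for each (i, j), the minimum total weight of any directed path from i to j (possibly empty when i = j).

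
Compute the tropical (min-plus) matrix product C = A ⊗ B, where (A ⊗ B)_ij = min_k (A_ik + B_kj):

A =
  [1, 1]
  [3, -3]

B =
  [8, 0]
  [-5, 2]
A ⊗ B =
  [-4, 1]
  [-8, -1]

Apply the min-plus product entry-by-entry:
  C[0][0] = min over k of (A[0][0] + B[0][0] = 1 + 8 = 9, A[0][1] + B[1][0] = 1 + -5 = -4) = -4 (attained at k = 1)
  C[0][1] = min over k of (A[0][0] + B[0][1] = 1 + 0 = 1, A[0][1] + B[1][1] = 1 + 2 = 3) = 1 (attained at k = 0)
  C[1][0] = min over k of (A[1][0] + B[0][0] = 3 + 8 = 11, A[1][1] + B[1][0] = -3 + -5 = -8) = -8 (attained at k = 1)
  C[1][1] = min over k of (A[1][0] + B[0][1] = 3 + 0 = 3, A[1][1] + B[1][1] = -3 + 2 = -1) = -1 (attained at k = 1)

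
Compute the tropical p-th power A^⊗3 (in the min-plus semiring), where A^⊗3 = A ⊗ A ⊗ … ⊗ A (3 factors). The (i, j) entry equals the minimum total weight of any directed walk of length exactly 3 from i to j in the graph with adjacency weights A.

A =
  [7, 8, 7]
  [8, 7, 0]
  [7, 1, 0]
A^⊗3 =
  [14, 8, 7]
  [7, 1, 0]
  [7, 1, 0]

Each entry (A^⊗3)_ij equals the minimum over all length-3 walks i = v_0 → v_1 → … → v_3 = j of Σ_t A[v_t][v_{t+1}]. For example, for (i, j) = (0, 2) we minimise over 9 possible intermediate vertex sequences; the minimum is 7, attained along the walk 0 → 2 → 2 → 2.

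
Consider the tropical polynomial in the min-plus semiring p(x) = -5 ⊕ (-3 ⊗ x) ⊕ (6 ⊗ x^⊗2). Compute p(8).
p(8) = -5

A tropical monomial a ⊗ x^⊗i evaluates to a + i · x. Evaluating each term at x = 8:
  Term 0 contributes -5 + 0 · 8 = -5
  Term 1 contributes -3 + 1 · 8 = 5
  Term 2 contributes 6 + 2 · 8 = 22
p(8) = ⊕ of these = min[-5, 5, 22] = -5.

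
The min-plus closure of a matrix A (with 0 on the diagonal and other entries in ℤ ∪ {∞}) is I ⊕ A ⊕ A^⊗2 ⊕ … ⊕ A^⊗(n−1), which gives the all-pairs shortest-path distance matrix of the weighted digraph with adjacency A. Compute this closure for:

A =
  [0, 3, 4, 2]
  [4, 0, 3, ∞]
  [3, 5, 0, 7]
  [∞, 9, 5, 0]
Closure =
  [0, 3, 4, 2]
  [4, 0, 3, 6]
  [3, 5, 0, 5]
  [8, 9, 5, 0]

This is the Floyd-Warshall all-pairs shortest-path computation. For each intermediate vertex k = 0, 1, …, 3, update dist[i][j] ← min(dist[i][j], dist[i][k] + dist[k][j]). The final matrix gives, for each (i, j), the minimum total weight of any directed path from i to j (possibly empty when i = j).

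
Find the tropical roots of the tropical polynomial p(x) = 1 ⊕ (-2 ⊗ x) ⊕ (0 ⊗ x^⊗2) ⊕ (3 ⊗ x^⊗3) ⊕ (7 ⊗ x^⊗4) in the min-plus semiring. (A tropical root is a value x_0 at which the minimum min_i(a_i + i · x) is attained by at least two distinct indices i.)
Roots: {-4, -3, -2, 3}

Each tropical root is a break point of the lower envelope of the lines y = a_i + i · x (there are 5 lines, with slopes 0, 1, ..., 4). Only the lines that attain the minimum somewhere contribute to roots; other lines are dominated. Here the surviving (envelope) indices are i = 4, i = 3, i = 2, i = 1, i = 0.
Intersections between consecutive envelope lines give the roots: for adjacent envelope indices i < j the intersection is x = (a_i − a_j) / (j − i). Reading off the sorted break points: {-4, -3, -2, 3}.
Verification: at each break x_0, at least two indices attain the minimum of min_i(a_i + i · x_0).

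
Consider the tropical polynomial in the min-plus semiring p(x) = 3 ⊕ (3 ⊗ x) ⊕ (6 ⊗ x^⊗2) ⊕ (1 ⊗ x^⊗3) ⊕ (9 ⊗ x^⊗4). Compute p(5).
p(5) = 3

A tropical monomial a ⊗ x^⊗i evaluates to a + i · x. Evaluating each term at x = 5:
  Term 0 contributes 3 + 0 · 5 = 3
  Term 1 contributes 3 + 1 · 5 = 8
  Term 2 contributes 6 + 2 · 5 = 16
  Term 3 contributes 1 + 3 · 5 = 16
  Term 4 contributes 9 + 4 · 5 = 29
p(5) = ⊕ of these = min[3, 8, 16, 16, 29] = 3.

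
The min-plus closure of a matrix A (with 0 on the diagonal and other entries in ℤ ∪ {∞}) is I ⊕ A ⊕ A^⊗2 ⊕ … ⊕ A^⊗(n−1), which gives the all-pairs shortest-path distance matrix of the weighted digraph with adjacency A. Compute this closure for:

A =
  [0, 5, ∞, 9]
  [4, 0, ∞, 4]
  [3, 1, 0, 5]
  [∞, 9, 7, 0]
Closure =
  [0, 5, 16, 9]
  [4, 0, 11, 4]
  [3, 1, 0, 5]
  [10, 8, 7, 0]

This is the Floyd-Warshall all-pairs shortest-path computation. For each intermediate vertex k = 0, 1, …, 3, update dist[i][j] ← min(dist[i][j], dist[i][k] + dist[k][j]). The final matrix gives, for each (i, j), the minimum total weight of any directed path from i to j (possibly empty when i = j).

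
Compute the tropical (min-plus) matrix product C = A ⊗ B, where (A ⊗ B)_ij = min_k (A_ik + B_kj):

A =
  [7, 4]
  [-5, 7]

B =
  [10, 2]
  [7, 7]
A ⊗ B =
  [11, 9]
  [5, -3]

Apply the min-plus product entry-by-entry:
  C[0][0] = min over k of (A[0][0] + B[0][0] = 7 + 10 = 17, A[0][1] + B[1][0] = 4 + 7 = 11) = 11 (attained at k = 1)
  C[0][1] = min over k of (A[0][0] + B[0][1] = 7 + 2 = 9, A[0][1] + B[1][1] = 4 + 7 = 11) = 9 (attained at k = 0)
  C[1][0] = min over k of (A[1][0] + B[0][0] = -5 + 10 = 5, A[1][1] + B[1][0] = 7 + 7 = 14) = 5 (attained at k = 0)
  C[1][1] = min over k of (A[1][0] + B[0][1] = -5 + 2 = -3, A[1][1] + B[1][1] = 7 + 7 = 14) = -3 (attained at k = 0)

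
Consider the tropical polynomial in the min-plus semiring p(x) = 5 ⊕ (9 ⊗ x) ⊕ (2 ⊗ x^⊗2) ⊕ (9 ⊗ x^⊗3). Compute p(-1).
p(-1) = 0

A tropical monomial a ⊗ x^⊗i evaluates to a + i · x. Evaluating each term at x = -1:
  Term 0 contributes 5 + 0 · -1 = 5
  Term 1 contributes 9 + 1 · -1 = 8
  Term 2 contributes 2 + 2 · -1 = 0
  Term 3 contributes 9 + 3 · -1 = 6
p(-1) = ⊕ of these = min[5, 8, 0, 6] = 0.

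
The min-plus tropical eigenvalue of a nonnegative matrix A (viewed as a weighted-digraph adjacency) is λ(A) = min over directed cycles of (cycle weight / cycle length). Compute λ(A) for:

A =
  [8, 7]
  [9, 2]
λ(A) = 2

Enumerate directed cycles and compute their means (weight / length). Sample:
  cycle 0 → 0: weight = 8, length = 1, mean = 8/1 ≈ 8.000
  cycle 1 → 1: weight = 2, length = 1, mean = 2/1 ≈ 2.000
  cycle 0 → 1 → 0: weight = 16, length = 2, mean = 16/2 ≈ 8.000
  cycle 1 → 0 → 1: weight = 16, length = 2, mean = 16/2 ≈ 8.000
Minimum mean = 2.000, attained e.g. along the cycle 1 → 1 with weight 2 and length 1. So λ(A) = 2/1 = 2.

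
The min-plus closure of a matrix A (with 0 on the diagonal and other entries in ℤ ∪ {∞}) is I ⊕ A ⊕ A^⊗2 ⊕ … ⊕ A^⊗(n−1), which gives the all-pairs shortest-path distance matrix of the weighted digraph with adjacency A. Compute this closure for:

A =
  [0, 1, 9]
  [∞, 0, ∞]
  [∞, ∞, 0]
Closure =
  [0, 1, 9]
  [∞, 0, ∞]
  [∞, ∞, 0]

This is the Floyd-Warshall all-pairs shortest-path computation. For each intermediate vertex k = 0, 1, …, 2, update dist[i][j] ← min(dist[i][j], dist[i][k] + dist[k][j]). The final matrix gives, for each (i, j), the minimum total weight of any directed path from i to j (possibly empty when i = j).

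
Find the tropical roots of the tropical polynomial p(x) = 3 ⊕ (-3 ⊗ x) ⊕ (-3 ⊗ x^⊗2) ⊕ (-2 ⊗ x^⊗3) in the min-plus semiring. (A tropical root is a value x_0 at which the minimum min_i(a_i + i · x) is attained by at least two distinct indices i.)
Roots: {-1, 0, 6}

Each tropical root is a break point of the lower envelope of the lines y = a_i + i · x (there are 4 lines, with slopes 0, 1, ..., 3). Only the lines that attain the minimum somewhere contribute to roots; other lines are dominated. Here the surviving (envelope) indices are i = 3, i = 2, i = 1, i = 0.
Intersections between consecutive envelope lines give the roots: for adjacent envelope indices i < j the intersection is x = (a_i − a_j) / (j − i). Reading off the sorted break points: {-1, 0, 6}.
Verification: at each break x_0, at least two indices attain the minimum of min_i(a_i + i · x_0).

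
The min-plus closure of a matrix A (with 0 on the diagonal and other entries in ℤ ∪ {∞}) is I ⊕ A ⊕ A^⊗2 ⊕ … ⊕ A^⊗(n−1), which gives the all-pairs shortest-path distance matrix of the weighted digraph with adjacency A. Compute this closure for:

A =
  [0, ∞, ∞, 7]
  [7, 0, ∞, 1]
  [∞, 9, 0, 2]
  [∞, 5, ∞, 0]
Closure =
  [0, 12, ∞, 7]
  [7, 0, ∞, 1]
  [14, 7, 0, 2]
  [12, 5, ∞, 0]

This is the Floyd-Warshall all-pairs shortest-path computation. For each intermediate vertex k = 0, 1, …, 3, update dist[i][j] ← min(dist[i][j], dist[i][k] + dist[k][j]). The final matrix gives, for each (i, j), the minimum total weight of any directed path from i to j (possibly empty when i = j).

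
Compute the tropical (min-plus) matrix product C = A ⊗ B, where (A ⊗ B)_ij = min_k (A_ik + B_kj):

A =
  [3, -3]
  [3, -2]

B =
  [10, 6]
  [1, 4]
A ⊗ B =
  [-2, 1]
  [-1, 2]

Apply the min-plus product entry-by-entry:
  C[0][0] = min over k of (A[0][0] + B[0][0] = 3 + 10 = 13, A[0][1] + B[1][0] = -3 + 1 = -2) = -2 (attained at k = 1)
  C[0][1] = min over k of (A[0][0] + B[0][1] = 3 + 6 = 9, A[0][1] + B[1][1] = -3 + 4 = 1) = 1 (attained at k = 1)
  C[1][0] = min over k of (A[1][0] + B[0][0] = 3 + 10 = 13, A[1][1] + B[1][0] = -2 + 1 = -1) = -1 (attained at k = 1)
  C[1][1] = min over k of (A[1][0] + B[0][1] = 3 + 6 = 9, A[1][1] + B[1][1] = -2 + 4 = 2) = 2 (attained at k = 1)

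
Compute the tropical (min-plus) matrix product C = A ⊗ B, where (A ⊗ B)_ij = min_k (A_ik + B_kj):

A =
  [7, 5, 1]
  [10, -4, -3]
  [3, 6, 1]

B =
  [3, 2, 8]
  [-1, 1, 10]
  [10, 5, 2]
A ⊗ B =
  [4, 6, 3]
  [-5, -3, -1]
  [5, 5, 3]

Apply the min-plus product entry-by-entry:
  C[0][0] = min over k of (A[0][0] + B[0][0] = 7 + 3 = 10, A[0][1] + B[1][0] = 5 + -1 = 4, A[0][2] + B[2][0] = 1 + 10 = 11) = 4 (attained at k = 1)
  C[0][1] = min over k of (A[0][0] + B[0][1] = 7 + 2 = 9, A[0][1] + B[1][1] = 5 + 1 = 6, A[0][2] + B[2][1] = 1 + 5 = 6) = 6 (attained at k = 1)
  C[0][2] = min over k of (A[0][0] + B[0][2] = 7 + 8 = 15, A[0][1] + B[1][2] = 5 + 10 = 15, A[0][2] + B[2][2] = 1 + 2 = 3) = 3 (attained at k = 2)
  C[1][0] = min over k of (A[1][0] + B[0][0] = 10 + 3 = 13, A[1][1] + B[1][0] = -4 + -1 = -5, A[1][2] + B[2][0] = -3 + 10 = 7) = -5 (attained at k = 1)
  C[1][1] = min over k of (A[1][0] + B[0][1] = 10 + 2 = 12, A[1][1] + B[1][1] = -4 + 1 = -3, A[1][2] + B[2][1] = -3 + 5 = 2) = -3 (attained at k = 1)
  C[1][2] = min over k of (A[1][0] + B[0][2] = 10 + 8 = 18, A[1][1] + B[1][2] = -4 + 10 = 6, A[1][2] + B[2][2] = -3 + 2 = -1) = -1 (attained at k = 2)
  C[2][0] = min over k of (A[2][0] + B[0][0] = 3 + 3 = 6, A[2][1] + B[1][0] = 6 + -1 = 5, A[2][2] + B[2][0] = 1 + 10 = 11) = 5 (attained at k = 1)
  C[2][1] = min over k of (A[2][0] + B[0][1] = 3 + 2 = 5, A[2][1] + B[1][1] = 6 + 1 = 7, A[2][2] + B[2][1] = 1 + 5 = 6) = 5 (attained at k = 0)
  C[2][2] = min over k of (A[2][0] + B[0][2] = 3 + 8 = 11, A[2][1] + B[1][2] = 6 + 10 = 16, A[2][2] + B[2][2] = 1 + 2 = 3) = 3 (attained at k = 2)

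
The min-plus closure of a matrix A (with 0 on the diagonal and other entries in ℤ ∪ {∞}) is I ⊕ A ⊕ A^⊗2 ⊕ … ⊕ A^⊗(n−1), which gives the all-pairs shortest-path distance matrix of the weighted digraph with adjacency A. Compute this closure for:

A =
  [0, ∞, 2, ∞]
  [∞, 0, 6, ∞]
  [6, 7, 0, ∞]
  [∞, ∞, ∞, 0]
Closure =
  [0, 9, 2, ∞]
  [12, 0, 6, ∞]
  [6, 7, 0, ∞]
  [∞, ∞, ∞, 0]

This is the Floyd-Warshall all-pairs shortest-path computation. For each intermediate vertex k = 0, 1, …, 3, update dist[i][j] ← min(dist[i][j], dist[i][k] + dist[k][j]). The final matrix gives, for each (i, j), the minimum total weight of any directed path from i to j (possibly empty when i = j).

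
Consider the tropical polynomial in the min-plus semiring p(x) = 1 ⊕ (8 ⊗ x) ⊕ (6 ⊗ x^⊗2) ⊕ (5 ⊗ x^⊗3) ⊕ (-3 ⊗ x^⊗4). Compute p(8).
p(8) = 1

A tropical monomial a ⊗ x^⊗i evaluates to a + i · x. Evaluating each term at x = 8:
  Term 0 contributes 1 + 0 · 8 = 1
  Term 1 contributes 8 + 1 · 8 = 16
  Term 2 contributes 6 + 2 · 8 = 22
  Term 3 contributes 5 + 3 · 8 = 29
  Term 4 contributes -3 + 4 · 8 = 29
p(8) = ⊕ of these = min[1, 16, 22, 29, 29] = 1.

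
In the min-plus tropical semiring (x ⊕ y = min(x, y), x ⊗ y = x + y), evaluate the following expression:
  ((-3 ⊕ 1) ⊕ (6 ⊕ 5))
((-3 ⊕ 1) ⊕ (6 ⊕ 5)) = -3

Expand innermost to outermost. Recall ⊕ takes the minimum of its arguments and ⊗ takes their sum. Working out the expression ((-3 ⊕ 1) ⊕ (6 ⊕ 5)) gives -3.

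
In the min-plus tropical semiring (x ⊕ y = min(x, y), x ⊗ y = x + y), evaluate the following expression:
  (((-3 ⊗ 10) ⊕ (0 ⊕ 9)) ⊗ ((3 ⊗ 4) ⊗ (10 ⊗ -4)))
(((-3 ⊗ 10) ⊕ (0 ⊕ 9)) ⊗ ((3 ⊗ 4) ⊗ (10 ⊗ -4))) = 13

Expand innermost to outermost. Recall ⊕ takes the minimum of its arguments and ⊗ takes their sum. Working out the expression (((-3 ⊗ 10) ⊕ (0 ⊕ 9)) ⊗ ((3 ⊗ 4) ⊗ (10 ⊗ -4))) gives 13.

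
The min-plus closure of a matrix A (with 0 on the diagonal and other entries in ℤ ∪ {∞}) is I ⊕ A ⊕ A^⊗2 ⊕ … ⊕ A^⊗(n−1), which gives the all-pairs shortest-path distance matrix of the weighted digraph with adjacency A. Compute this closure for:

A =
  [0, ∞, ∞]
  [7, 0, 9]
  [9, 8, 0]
Closure =
  [0, ∞, ∞]
  [7, 0, 9]
  [9, 8, 0]

This is the Floyd-Warshall all-pairs shortest-path computation. For each intermediate vertex k = 0, 1, …, 2, update dist[i][j] ← min(dist[i][j], dist[i][k] + dist[k][j]). The final matrix gives, for each (i, j), the minimum total weight of any directed path from i to j (possibly empty when i = j).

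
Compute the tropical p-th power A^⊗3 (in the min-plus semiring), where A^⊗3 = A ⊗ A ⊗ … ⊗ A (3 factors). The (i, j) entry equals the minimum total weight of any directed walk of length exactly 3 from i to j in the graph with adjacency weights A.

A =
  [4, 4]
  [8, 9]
A^⊗3 =
  [12, 12]
  [16, 16]

Each entry (A^⊗3)_ij equals the minimum over all length-3 walks i = v_0 → v_1 → … → v_3 = j of Σ_t A[v_t][v_{t+1}]. For example, for (i, j) = (0, 1) we minimise over 4 possible intermediate vertex sequences; the minimum is 12, attained along the walk 0 → 0 → 0 → 1.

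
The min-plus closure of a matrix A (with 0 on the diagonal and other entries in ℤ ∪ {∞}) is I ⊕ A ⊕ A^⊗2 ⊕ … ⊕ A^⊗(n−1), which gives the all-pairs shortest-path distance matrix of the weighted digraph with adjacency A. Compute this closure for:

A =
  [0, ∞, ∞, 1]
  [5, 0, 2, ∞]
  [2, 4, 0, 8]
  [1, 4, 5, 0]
Closure =
  [0, 5, 6, 1]
  [4, 0, 2, 5]
  [2, 4, 0, 3]
  [1, 4, 5, 0]

This is the Floyd-Warshall all-pairs shortest-path computation. For each intermediate vertex k = 0, 1, …, 3, update dist[i][j] ← min(dist[i][j], dist[i][k] + dist[k][j]). The final matrix gives, for each (i, j), the minimum total weight of any directed path from i to j (possibly empty when i = j).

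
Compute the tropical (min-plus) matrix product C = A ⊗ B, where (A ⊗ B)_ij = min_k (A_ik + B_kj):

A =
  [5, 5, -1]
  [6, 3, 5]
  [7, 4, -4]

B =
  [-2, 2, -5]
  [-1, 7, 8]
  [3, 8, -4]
A ⊗ B =
  [2, 7, -5]
  [2, 8, 1]
  [-1, 4, -8]

Apply the min-plus product entry-by-entry:
  C[0][0] = min over k of (A[0][0] + B[0][0] = 5 + -2 = 3, A[0][1] + B[1][0] = 5 + -1 = 4, A[0][2] + B[2][0] = -1 + 3 = 2) = 2 (attained at k = 2)
  C[0][1] = min over k of (A[0][0] + B[0][1] = 5 + 2 = 7, A[0][1] + B[1][1] = 5 + 7 = 12, A[0][2] + B[2][1] = -1 + 8 = 7) = 7 (attained at k = 0)
  C[0][2] = min over k of (A[0][0] + B[0][2] = 5 + -5 = 0, A[0][1] + B[1][2] = 5 + 8 = 13, A[0][2] + B[2][2] = -1 + -4 = -5) = -5 (attained at k = 2)
  C[1][0] = min over k of (A[1][0] + B[0][0] = 6 + -2 = 4, A[1][1] + B[1][0] = 3 + -1 = 2, A[1][2] + B[2][0] = 5 + 3 = 8) = 2 (attained at k = 1)
  C[1][1] = min over k of (A[1][0] + B[0][1] = 6 + 2 = 8, A[1][1] + B[1][1] = 3 + 7 = 10, A[1][2] + B[2][1] = 5 + 8 = 13) = 8 (attained at k = 0)
  C[1][2] = min over k of (A[1][0] + B[0][2] = 6 + -5 = 1, A[1][1] + B[1][2] = 3 + 8 = 11, A[1][2] + B[2][2] = 5 + -4 = 1) = 1 (attained at k = 0)
  C[2][0] = min over k of (A[2][0] + B[0][0] = 7 + -2 = 5, A[2][1] + B[1][0] = 4 + -1 = 3, A[2][2] + B[2][0] = -4 + 3 = -1) = -1 (attained at k = 2)
  C[2][1] = min over k of (A[2][0] + B[0][1] = 7 + 2 = 9, A[2][1] + B[1][1] = 4 + 7 = 11, A[2][2] + B[2][1] = -4 + 8 = 4) = 4 (attained at k = 2)
  C[2][2] = min over k of (A[2][0] + B[0][2] = 7 + -5 = 2, A[2][1] + B[1][2] = 4 + 8 = 12, A[2][2] + B[2][2] = -4 + -4 = -8) = -8 (attained at k = 2)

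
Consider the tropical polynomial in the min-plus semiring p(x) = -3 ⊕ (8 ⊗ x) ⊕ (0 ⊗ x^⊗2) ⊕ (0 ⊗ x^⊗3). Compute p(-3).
p(-3) = -9

A tropical monomial a ⊗ x^⊗i evaluates to a + i · x. Evaluating each term at x = -3:
  Term 0 contributes -3 + 0 · -3 = -3
  Term 1 contributes 8 + 1 · -3 = 5
  Term 2 contributes 0 + 2 · -3 = -6
  Term 3 contributes 0 + 3 · -3 = -9
p(-3) = ⊕ of these = min[-3, 5, -6, -9] = -9.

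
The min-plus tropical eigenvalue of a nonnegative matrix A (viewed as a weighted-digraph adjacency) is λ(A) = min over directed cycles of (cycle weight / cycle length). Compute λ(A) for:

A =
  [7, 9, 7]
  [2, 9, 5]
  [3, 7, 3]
λ(A) = 3

Enumerate directed cycles and compute their means (weight / length). Sample:
  cycle 0 → 0: weight = 7, length = 1, mean = 7/1 ≈ 7.000
  cycle 1 → 1: weight = 9, length = 1, mean = 9/1 ≈ 9.000
  cycle 2 → 2: weight = 3, length = 1, mean = 3/1 ≈ 3.000
  cycle 0 → 1 → 0: weight = 11, length = 2, mean = 11/2 ≈ 5.500
  cycle 0 → 2 → 0: weight = 10, length = 2, mean = 10/2 ≈ 5.000
  cycle 1 → 0 → 1: weight = 11, length = 2, mean = 11/2 ≈ 5.500
Minimum mean = 3.000, attained e.g. along the cycle 2 → 2 with weight 3 and length 1. So λ(A) = 3/1 = 3.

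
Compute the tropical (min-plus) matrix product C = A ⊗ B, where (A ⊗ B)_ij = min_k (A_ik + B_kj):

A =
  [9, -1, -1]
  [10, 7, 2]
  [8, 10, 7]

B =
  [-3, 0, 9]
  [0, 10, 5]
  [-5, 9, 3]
A ⊗ B =
  [-6, 8, 2]
  [-3, 10, 5]
  [2, 8, 10]

Apply the min-plus product entry-by-entry:
  C[0][0] = min over k of (A[0][0] + B[0][0] = 9 + -3 = 6, A[0][1] + B[1][0] = -1 + 0 = -1, A[0][2] + B[2][0] = -1 + -5 = -6) = -6 (attained at k = 2)
  C[0][1] = min over k of (A[0][0] + B[0][1] = 9 + 0 = 9, A[0][1] + B[1][1] = -1 + 10 = 9, A[0][2] + B[2][1] = -1 + 9 = 8) = 8 (attained at k = 2)
  C[0][2] = min over k of (A[0][0] + B[0][2] = 9 + 9 = 18, A[0][1] + B[1][2] = -1 + 5 = 4, A[0][2] + B[2][2] = -1 + 3 = 2) = 2 (attained at k = 2)
  C[1][0] = min over k of (A[1][0] + B[0][0] = 10 + -3 = 7, A[1][1] + B[1][0] = 7 + 0 = 7, A[1][2] + B[2][0] = 2 + -5 = -3) = -3 (attained at k = 2)
  C[1][1] = min over k of (A[1][0] + B[0][1] = 10 + 0 = 10, A[1][1] + B[1][1] = 7 + 10 = 17, A[1][2] + B[2][1] = 2 + 9 = 11) = 10 (attained at k = 0)
  C[1][2] = min over k of (A[1][0] + B[0][2] = 10 + 9 = 19, A[1][1] + B[1][2] = 7 + 5 = 12, A[1][2] + B[2][2] = 2 + 3 = 5) = 5 (attained at k = 2)
  C[2][0] = min over k of (A[2][0] + B[0][0] = 8 + -3 = 5, A[2][1] + B[1][0] = 10 + 0 = 10, A[2][2] + B[2][0] = 7 + -5 = 2) = 2 (attained at k = 2)
  C[2][1] = min over k of (A[2][0] + B[0][1] = 8 + 0 = 8, A[2][1] + B[1][1] = 10 + 10 = 20, A[2][2] + B[2][1] = 7 + 9 = 16) = 8 (attained at k = 0)
  C[2][2] = min over k of (A[2][0] + B[0][2] = 8 + 9 = 17, A[2][1] + B[1][2] = 10 + 5 = 15, A[2][2] + B[2][2] = 7 + 3 = 10) = 10 (attained at k = 2)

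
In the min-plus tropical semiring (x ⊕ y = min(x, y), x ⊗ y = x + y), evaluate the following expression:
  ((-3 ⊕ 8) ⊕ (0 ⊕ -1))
((-3 ⊕ 8) ⊕ (0 ⊕ -1)) = -3

Expand innermost to outermost. Recall ⊕ takes the minimum of its arguments and ⊗ takes their sum. Working out the expression ((-3 ⊕ 8) ⊕ (0 ⊕ -1)) gives -3.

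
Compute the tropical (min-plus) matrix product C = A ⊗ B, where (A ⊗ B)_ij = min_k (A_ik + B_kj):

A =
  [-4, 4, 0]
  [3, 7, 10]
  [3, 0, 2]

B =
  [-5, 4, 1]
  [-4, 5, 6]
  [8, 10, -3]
A ⊗ B =
  [-9, 0, -3]
  [-2, 7, 4]
  [-4, 5, -1]

Apply the min-plus product entry-by-entry:
  C[0][0] = min over k of (A[0][0] + B[0][0] = -4 + -5 = -9, A[0][1] + B[1][0] = 4 + -4 = 0, A[0][2] + B[2][0] = 0 + 8 = 8) = -9 (attained at k = 0)
  C[0][1] = min over k of (A[0][0] + B[0][1] = -4 + 4 = 0, A[0][1] + B[1][1] = 4 + 5 = 9, A[0][2] + B[2][1] = 0 + 10 = 10) = 0 (attained at k = 0)
  C[0][2] = min over k of (A[0][0] + B[0][2] = -4 + 1 = -3, A[0][1] + B[1][2] = 4 + 6 = 10, A[0][2] + B[2][2] = 0 + -3 = -3) = -3 (attained at k = 0)
  C[1][0] = min over k of (A[1][0] + B[0][0] = 3 + -5 = -2, A[1][1] + B[1][0] = 7 + -4 = 3, A[1][2] + B[2][0] = 10 + 8 = 18) = -2 (attained at k = 0)
  C[1][1] = min over k of (A[1][0] + B[0][1] = 3 + 4 = 7, A[1][1] + B[1][1] = 7 + 5 = 12, A[1][2] + B[2][1] = 10 + 10 = 20) = 7 (attained at k = 0)
  C[1][2] = min over k of (A[1][0] + B[0][2] = 3 + 1 = 4, A[1][1] + B[1][2] = 7 + 6 = 13, A[1][2] + B[2][2] = 10 + -3 = 7) = 4 (attained at k = 0)
  C[2][0] = min over k of (A[2][0] + B[0][0] = 3 + -5 = -2, A[2][1] + B[1][0] = 0 + -4 = -4, A[2][2] + B[2][0] = 2 + 8 = 10) = -4 (attained at k = 1)
  C[2][1] = min over k of (A[2][0] + B[0][1] = 3 + 4 = 7, A[2][1] + B[1][1] = 0 + 5 = 5, A[2][2] + B[2][1] = 2 + 10 = 12) = 5 (attained at k = 1)
  C[2][2] = min over k of (A[2][0] + B[0][2] = 3 + 1 = 4, A[2][1] + B[1][2] = 0 + 6 = 6, A[2][2] + B[2][2] = 2 + -3 = -1) = -1 (attained at k = 2)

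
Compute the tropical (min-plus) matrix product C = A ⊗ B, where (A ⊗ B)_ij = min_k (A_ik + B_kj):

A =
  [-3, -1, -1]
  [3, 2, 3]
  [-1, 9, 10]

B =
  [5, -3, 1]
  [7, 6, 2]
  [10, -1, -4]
A ⊗ B =
  [2, -6, -5]
  [8, 0, -1]
  [4, -4, 0]

Apply the min-plus product entry-by-entry:
  C[0][0] = min over k of (A[0][0] + B[0][0] = -3 + 5 = 2, A[0][1] + B[1][0] = -1 + 7 = 6, A[0][2] + B[2][0] = -1 + 10 = 9) = 2 (attained at k = 0)
  C[0][1] = min over k of (A[0][0] + B[0][1] = -3 + -3 = -6, A[0][1] + B[1][1] = -1 + 6 = 5, A[0][2] + B[2][1] = -1 + -1 = -2) = -6 (attained at k = 0)
  C[0][2] = min over k of (A[0][0] + B[0][2] = -3 + 1 = -2, A[0][1] + B[1][2] = -1 + 2 = 1, A[0][2] + B[2][2] = -1 + -4 = -5) = -5 (attained at k = 2)
  C[1][0] = min over k of (A[1][0] + B[0][0] = 3 + 5 = 8, A[1][1] + B[1][0] = 2 + 7 = 9, A[1][2] + B[2][0] = 3 + 10 = 13) = 8 (attained at k = 0)
  C[1][1] = min over k of (A[1][0] + B[0][1] = 3 + -3 = 0, A[1][1] + B[1][1] = 2 + 6 = 8, A[1][2] + B[2][1] = 3 + -1 = 2) = 0 (attained at k = 0)
  C[1][2] = min over k of (A[1][0] + B[0][2] = 3 + 1 = 4, A[1][1] + B[1][2] = 2 + 2 = 4, A[1][2] + B[2][2] = 3 + -4 = -1) = -1 (attained at k = 2)
  C[2][0] = min over k of (A[2][0] + B[0][0] = -1 + 5 = 4, A[2][1] + B[1][0] = 9 + 7 = 16, A[2][2] + B[2][0] = 10 + 10 = 20) = 4 (attained at k = 0)
  C[2][1] = min over k of (A[2][0] + B[0][1] = -1 + -3 = -4, A[2][1] + B[1][1] = 9 + 6 = 15, A[2][2] + B[2][1] = 10 + -1 = 9) = -4 (attained at k = 0)
  C[2][2] = min over k of (A[2][0] + B[0][2] = -1 + 1 = 0, A[2][1] + B[1][2] = 9 + 2 = 11, A[2][2] + B[2][2] = 10 + -4 = 6) = 0 (attained at k = 0)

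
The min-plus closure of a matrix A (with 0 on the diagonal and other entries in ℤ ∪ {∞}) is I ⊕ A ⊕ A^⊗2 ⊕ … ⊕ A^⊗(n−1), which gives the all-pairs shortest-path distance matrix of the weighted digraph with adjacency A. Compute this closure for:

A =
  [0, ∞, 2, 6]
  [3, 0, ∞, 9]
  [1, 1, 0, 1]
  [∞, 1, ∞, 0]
Closure =
  [0, 3, 2, 3]
  [3, 0, 5, 6]
  [1, 1, 0, 1]
  [4, 1, 6, 0]

This is the Floyd-Warshall all-pairs shortest-path computation. For each intermediate vertex k = 0, 1, …, 3, update dist[i][j] ← min(dist[i][j], dist[i][k] + dist[k][j]). The final matrix gives, for each (i, j), the minimum total weight of any directed path from i to j (possibly empty when i = j).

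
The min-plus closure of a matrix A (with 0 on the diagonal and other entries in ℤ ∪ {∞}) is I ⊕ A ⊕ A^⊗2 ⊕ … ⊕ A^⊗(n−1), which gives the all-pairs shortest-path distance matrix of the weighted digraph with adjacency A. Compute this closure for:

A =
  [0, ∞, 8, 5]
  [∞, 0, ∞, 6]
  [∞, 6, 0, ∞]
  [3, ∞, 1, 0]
Closure =
  [0, 12, 6, 5]
  [9, 0, 7, 6]
  [15, 6, 0, 12]
  [3, 7, 1, 0]

This is the Floyd-Warshall all-pairs shortest-path computation. For each intermediate vertex k = 0, 1, …, 3, update dist[i][j] ← min(dist[i][j], dist[i][k] + dist[k][j]). The final matrix gives, for each (i, j), the minimum total weight of any directed path from i to j (possibly empty when i = j).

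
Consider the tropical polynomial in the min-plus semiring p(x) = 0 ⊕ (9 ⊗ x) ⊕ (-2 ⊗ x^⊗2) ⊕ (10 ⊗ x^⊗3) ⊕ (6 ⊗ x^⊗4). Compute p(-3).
p(-3) = -8

A tropical monomial a ⊗ x^⊗i evaluates to a + i · x. Evaluating each term at x = -3:
  Term 0 contributes 0 + 0 · -3 = 0
  Term 1 contributes 9 + 1 · -3 = 6
  Term 2 contributes -2 + 2 · -3 = -8
  Term 3 contributes 10 + 3 · -3 = 1
  Term 4 contributes 6 + 4 · -3 = -6
p(-3) = ⊕ of these = min[0, 6, -8, 1, -6] = -8.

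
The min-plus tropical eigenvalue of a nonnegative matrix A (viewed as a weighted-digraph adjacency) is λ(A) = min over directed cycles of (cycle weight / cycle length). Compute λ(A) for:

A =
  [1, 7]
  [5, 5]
λ(A) = 1

Enumerate directed cycles and compute their means (weight / length). Sample:
  cycle 0 → 0: weight = 1, length = 1, mean = 1/1 ≈ 1.000
  cycle 1 → 1: weight = 5, length = 1, mean = 5/1 ≈ 5.000
  cycle 0 → 1 → 0: weight = 12, length = 2, mean = 12/2 ≈ 6.000
  cycle 1 → 0 → 1: weight = 12, length = 2, mean = 12/2 ≈ 6.000
Minimum mean = 1.000, attained e.g. along the cycle 0 → 0 with weight 1 and length 1. So λ(A) = 1/1 = 1.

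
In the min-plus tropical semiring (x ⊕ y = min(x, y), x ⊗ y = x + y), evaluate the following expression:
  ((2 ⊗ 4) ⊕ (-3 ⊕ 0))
((2 ⊗ 4) ⊕ (-3 ⊕ 0)) = -3

Expand innermost to outermost. Recall ⊕ takes the minimum of its arguments and ⊗ takes their sum. Working out the expression ((2 ⊗ 4) ⊕ (-3 ⊕ 0)) gives -3.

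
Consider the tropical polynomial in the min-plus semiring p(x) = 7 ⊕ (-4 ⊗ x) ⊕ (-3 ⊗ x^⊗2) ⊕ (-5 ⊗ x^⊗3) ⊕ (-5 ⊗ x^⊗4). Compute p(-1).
p(-1) = -9

A tropical monomial a ⊗ x^⊗i evaluates to a + i · x. Evaluating each term at x = -1:
  Term 0 contributes 7 + 0 · -1 = 7
  Term 1 contributes -4 + 1 · -1 = -5
  Term 2 contributes -3 + 2 · -1 = -5
  Term 3 contributes -5 + 3 · -1 = -8
  Term 4 contributes -5 + 4 · -1 = -9
p(-1) = ⊕ of these = min[7, -5, -5, -8, -9] = -9.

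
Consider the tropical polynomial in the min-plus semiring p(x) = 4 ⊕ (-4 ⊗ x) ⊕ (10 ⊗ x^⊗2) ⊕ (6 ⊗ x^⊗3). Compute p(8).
p(8) = 4

A tropical monomial a ⊗ x^⊗i evaluates to a + i · x. Evaluating each term at x = 8:
  Term 0 contributes 4 + 0 · 8 = 4
  Term 1 contributes -4 + 1 · 8 = 4
  Term 2 contributes 10 + 2 · 8 = 26
  Term 3 contributes 6 + 3 · 8 = 30
p(8) = ⊕ of these = min[4, 4, 26, 30] = 4.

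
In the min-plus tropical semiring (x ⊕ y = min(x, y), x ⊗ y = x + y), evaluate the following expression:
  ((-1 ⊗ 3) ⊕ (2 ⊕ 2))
((-1 ⊗ 3) ⊕ (2 ⊕ 2)) = 2

Expand innermost to outermost. Recall ⊕ takes the minimum of its arguments and ⊗ takes their sum. Working out the expression ((-1 ⊗ 3) ⊕ (2 ⊕ 2)) gives 2.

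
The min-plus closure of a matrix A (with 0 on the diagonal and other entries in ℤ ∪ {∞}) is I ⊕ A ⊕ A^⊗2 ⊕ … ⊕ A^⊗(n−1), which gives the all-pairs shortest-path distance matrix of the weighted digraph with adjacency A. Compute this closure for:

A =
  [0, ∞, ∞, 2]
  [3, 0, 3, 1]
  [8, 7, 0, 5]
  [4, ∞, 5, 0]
Closure =
  [0, 14, 7, 2]
  [3, 0, 3, 1]
  [8, 7, 0, 5]
  [4, 12, 5, 0]

This is the Floyd-Warshall all-pairs shortest-path computation. For each intermediate vertex k = 0, 1, …, 3, update dist[i][j] ← min(dist[i][j], dist[i][k] + dist[k][j]). The final matrix gives, for each (i, j), the minimum total weight of any directed path from i to j (possibly empty when i = j).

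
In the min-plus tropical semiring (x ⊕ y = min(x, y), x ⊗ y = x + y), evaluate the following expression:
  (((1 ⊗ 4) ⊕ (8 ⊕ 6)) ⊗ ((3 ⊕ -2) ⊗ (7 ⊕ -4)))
(((1 ⊗ 4) ⊕ (8 ⊕ 6)) ⊗ ((3 ⊕ -2) ⊗ (7 ⊕ -4))) = -1

Expand innermost to outermost. Recall ⊕ takes the minimum of its arguments and ⊗ takes their sum. Working out the expression (((1 ⊗ 4) ⊕ (8 ⊕ 6)) ⊗ ((3 ⊕ -2) ⊗ (7 ⊕ -4))) gives -1.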